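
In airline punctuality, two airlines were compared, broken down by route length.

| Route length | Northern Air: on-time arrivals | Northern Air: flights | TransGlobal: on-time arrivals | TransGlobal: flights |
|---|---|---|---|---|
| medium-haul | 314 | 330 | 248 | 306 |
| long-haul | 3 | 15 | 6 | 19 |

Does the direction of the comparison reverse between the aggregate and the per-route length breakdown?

Medium-haul: Northern Air 314/330 = 95.2%, TransGlobal 248/306 = 81.0% → Northern Air
Long-haul: Northern Air 3/15 = 20.0%, TransGlobal 6/19 = 31.6% → TransGlobal
Overall: Northern Air 317/345 = 91.9%, TransGlobal 254/325 = 78.2% → Northern Air
Neither sweeps: Northern Air wins 1 of 2 groups, TransGlobal wins 1. Northern Air wins overall but not every group — no Simpson reversal.

No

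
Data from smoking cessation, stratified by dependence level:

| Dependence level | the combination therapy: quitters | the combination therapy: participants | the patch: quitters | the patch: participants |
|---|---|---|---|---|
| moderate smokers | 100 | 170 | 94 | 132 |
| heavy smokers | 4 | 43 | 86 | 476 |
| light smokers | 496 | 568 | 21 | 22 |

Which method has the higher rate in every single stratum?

the patch

Moderate smokers: the combination therapy 100/170 = 58.8%, the patch 94/132 = 71.2% → the patch
Heavy smokers: the combination therapy 4/43 = 9.3%, the patch 86/476 = 18.1% → the patch
Light smokers: the combination therapy 496/568 = 87.3%, the patch 21/22 = 95.5% → the patch
The patch has the higher rate in all 3 groups.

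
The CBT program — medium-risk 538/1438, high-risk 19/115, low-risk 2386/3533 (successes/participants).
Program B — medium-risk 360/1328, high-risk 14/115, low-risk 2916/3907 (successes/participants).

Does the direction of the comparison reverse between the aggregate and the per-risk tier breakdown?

No

Medium-risk: the CBT program 538/1438 = 37.4%, Program B 360/1328 = 27.1% → the CBT program
High-risk: the CBT program 19/115 = 16.5%, Program B 14/115 = 12.2% → the CBT program
Low-risk: the CBT program 2386/3533 = 67.5%, Program B 2916/3907 = 74.6% → Program B
Overall: the CBT program 2943/5086 = 57.9%, Program B 3290/5350 = 61.5% → Program B
Neither sweeps: the CBT program wins 2 of 3 groups, Program B wins 1. Program B wins overall but not every group — no Simpson reversal.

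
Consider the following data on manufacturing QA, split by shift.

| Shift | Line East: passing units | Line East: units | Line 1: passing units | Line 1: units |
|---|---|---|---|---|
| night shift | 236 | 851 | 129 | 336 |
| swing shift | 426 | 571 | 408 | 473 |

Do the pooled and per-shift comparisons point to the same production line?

Night shift: Line East 236/851 = 27.7%, Line 1 129/336 = 38.4% → Line 1
Swing shift: Line East 426/571 = 74.6%, Line 1 408/473 = 86.3% → Line 1
Overall: Line East 662/1422 = 46.6%, Line 1 537/809 = 66.4% → Line 1
Line 1 wins overall and in every shift group — no reversal.

Yes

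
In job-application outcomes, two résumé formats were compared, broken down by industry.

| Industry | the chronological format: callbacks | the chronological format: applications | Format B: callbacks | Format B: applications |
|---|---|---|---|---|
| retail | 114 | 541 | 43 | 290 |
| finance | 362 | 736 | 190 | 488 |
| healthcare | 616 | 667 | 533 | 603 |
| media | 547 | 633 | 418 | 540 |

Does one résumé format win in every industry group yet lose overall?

No

Retail: the chronological format 114/541 = 21.1%, Format B 43/290 = 14.8% → the chronological format
Finance: the chronological format 362/736 = 49.2%, Format B 190/488 = 38.9% → the chronological format
Healthcare: the chronological format 616/667 = 92.4%, Format B 533/603 = 88.4% → the chronological format
Media: the chronological format 547/633 = 86.4%, Format B 418/540 = 77.4% → the chronological format
Overall: the chronological format 1639/2577 = 63.6%, Format B 1184/1921 = 61.6% → the chronological format
The chronological format wins overall and in every industry group — no reversal.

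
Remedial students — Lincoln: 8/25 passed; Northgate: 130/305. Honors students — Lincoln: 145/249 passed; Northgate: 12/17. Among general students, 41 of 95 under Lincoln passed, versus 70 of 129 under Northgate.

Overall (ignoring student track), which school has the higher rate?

Lincoln

Remedial: Lincoln 8/25 = 32.0%, Northgate 130/305 = 42.6% → Northgate
Honors: Lincoln 145/249 = 58.2%, Northgate 12/17 = 70.6% → Northgate
General: Lincoln 41/95 = 43.2%, Northgate 70/129 = 54.3% → Northgate
Overall: Lincoln 194/369 = 52.6%, Northgate 212/451 = 47.0% → Lincoln
(Northgate wins every student group but Lincoln wins overall — Northgate's students skew toward the low-rate remedial group.)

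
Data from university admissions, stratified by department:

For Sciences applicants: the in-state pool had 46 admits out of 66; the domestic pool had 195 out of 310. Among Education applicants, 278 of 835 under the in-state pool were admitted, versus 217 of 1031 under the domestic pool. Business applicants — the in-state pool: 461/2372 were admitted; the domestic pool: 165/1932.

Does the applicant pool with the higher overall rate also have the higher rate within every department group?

Sciences: the in-state pool 46/66 = 69.7%, the domestic pool 195/310 = 62.9% → the in-state pool
Education: the in-state pool 278/835 = 33.3%, the domestic pool 217/1031 = 21.0% → the in-state pool
Business: the in-state pool 461/2372 = 19.4%, the domestic pool 165/1932 = 8.5% → the in-state pool
Overall: the in-state pool 785/3273 = 24.0%, the domestic pool 577/3273 = 17.6% → the in-state pool
The in-state pool wins overall and in every department group — no reversal.

Yes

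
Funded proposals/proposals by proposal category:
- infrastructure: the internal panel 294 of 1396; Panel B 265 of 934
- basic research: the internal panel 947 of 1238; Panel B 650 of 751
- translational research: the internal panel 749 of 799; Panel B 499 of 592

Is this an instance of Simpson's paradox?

No

Infrastructure: the internal panel 294/1396 = 21.1%, Panel B 265/934 = 28.4% → Panel B
Basic research: the internal panel 947/1238 = 76.5%, Panel B 650/751 = 86.6% → Panel B
Translational research: the internal panel 749/799 = 93.7%, Panel B 499/592 = 84.3% → the internal panel
Overall: the internal panel 1990/3433 = 58.0%, Panel B 1414/2277 = 62.1% → Panel B
Neither sweeps: the internal panel wins 1 of 3 groups, Panel B wins 2. Panel B wins overall but not every group — no Simpson reversal.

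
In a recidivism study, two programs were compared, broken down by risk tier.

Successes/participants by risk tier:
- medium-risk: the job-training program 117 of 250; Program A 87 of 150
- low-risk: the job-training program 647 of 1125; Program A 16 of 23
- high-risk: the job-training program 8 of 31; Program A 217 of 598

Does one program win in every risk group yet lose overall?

Medium-risk: the job-training program 117/250 = 46.8%, Program A 87/150 = 58.0% → Program A
Low-risk: the job-training program 647/1125 = 57.5%, Program A 16/23 = 69.6% → Program A
High-risk: the job-training program 8/31 = 25.8%, Program A 217/598 = 36.3% → Program A
Overall: the job-training program 772/1406 = 54.9%, Program A 320/771 = 41.5% → the job-training program
Program A wins each risk group but the job-training program wins overall — the comparison reverses. Program A's participants skew toward high-risk, which has a lower base rate.

Yes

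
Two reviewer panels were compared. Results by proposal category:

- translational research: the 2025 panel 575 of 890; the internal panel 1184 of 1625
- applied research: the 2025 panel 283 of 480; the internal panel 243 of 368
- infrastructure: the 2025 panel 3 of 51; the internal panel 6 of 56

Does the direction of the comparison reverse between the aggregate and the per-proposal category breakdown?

No

Translational research: the 2025 panel 575/890 = 64.6%, the internal panel 1184/1625 = 72.9% → the internal panel
Applied research: the 2025 panel 283/480 = 59.0%, the internal panel 243/368 = 66.0% → the internal panel
Infrastructure: the 2025 panel 3/51 = 5.9%, the internal panel 6/56 = 10.7% → the internal panel
Overall: the 2025 panel 861/1421 = 60.6%, the internal panel 1433/2049 = 69.9% → the internal panel
The internal panel wins overall and in every proposal group — no reversal.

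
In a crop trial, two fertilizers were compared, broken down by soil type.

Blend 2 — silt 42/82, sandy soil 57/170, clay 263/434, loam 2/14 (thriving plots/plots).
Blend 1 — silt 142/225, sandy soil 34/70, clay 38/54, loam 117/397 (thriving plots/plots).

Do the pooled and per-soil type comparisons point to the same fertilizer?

Silt: Blend 2 42/82 = 51.2%, Blend 1 142/225 = 63.1% → Blend 1
Sandy soil: Blend 2 57/170 = 33.5%, Blend 1 34/70 = 48.6% → Blend 1
Clay: Blend 2 263/434 = 60.6%, Blend 1 38/54 = 70.4% → Blend 1
Loam: Blend 2 2/14 = 14.3%, Blend 1 117/397 = 29.5% → Blend 1
Overall: Blend 2 364/700 = 52.0%, Blend 1 331/746 = 44.4% → Blend 2
Blend 1 wins each soil group but Blend 2 wins overall — the comparison reverses. Blend 1's plots skew toward loam, which has a lower base rate.

No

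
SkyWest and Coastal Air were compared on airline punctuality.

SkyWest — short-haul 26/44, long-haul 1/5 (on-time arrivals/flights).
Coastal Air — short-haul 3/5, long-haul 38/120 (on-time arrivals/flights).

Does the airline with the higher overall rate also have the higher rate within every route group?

No

Short-haul: SkyWest 26/44 = 59.1%, Coastal Air 3/5 = 60.0% → Coastal Air
Long-haul: SkyWest 1/5 = 20.0%, Coastal Air 38/120 = 31.7% → Coastal Air
Overall: SkyWest 27/49 = 55.1%, Coastal Air 41/125 = 32.8% → SkyWest
Coastal Air wins each route group but SkyWest wins overall — the comparison reverses. Coastal Air's flights skew toward long-haul, which has a lower base rate.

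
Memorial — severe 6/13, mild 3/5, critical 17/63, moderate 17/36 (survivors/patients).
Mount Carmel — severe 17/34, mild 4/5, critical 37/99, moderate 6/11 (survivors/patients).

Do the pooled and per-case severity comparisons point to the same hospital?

Yes

Severe: Memorial 6/13 = 46.2%, Mount Carmel 17/34 = 50.0% → Mount Carmel
Mild: Memorial 3/5 = 60.0%, Mount Carmel 4/5 = 80.0% → Mount Carmel
Critical: Memorial 17/63 = 27.0%, Mount Carmel 37/99 = 37.4% → Mount Carmel
Moderate: Memorial 17/36 = 47.2%, Mount Carmel 6/11 = 54.5% → Mount Carmel
Overall: Memorial 43/117 = 36.8%, Mount Carmel 64/149 = 43.0% → Mount Carmel
Mount Carmel wins overall and in every case group — no reversal.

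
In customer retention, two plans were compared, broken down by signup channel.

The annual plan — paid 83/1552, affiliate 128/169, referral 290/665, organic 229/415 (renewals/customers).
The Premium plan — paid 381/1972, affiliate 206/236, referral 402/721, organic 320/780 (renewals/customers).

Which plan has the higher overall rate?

the Premium plan

Paid: the annual plan 83/1552 = 5.3%, the Premium plan 381/1972 = 19.3% → the Premium plan
Affiliate: the annual plan 128/169 = 75.7%, the Premium plan 206/236 = 87.3% → the Premium plan
Referral: the annual plan 290/665 = 43.6%, the Premium plan 402/721 = 55.8% → the Premium plan
Organic: the annual plan 229/415 = 55.2%, the Premium plan 320/780 = 41.0% → the annual plan
Overall: the annual plan 730/2801 = 26.1%, the Premium plan 1309/3709 = 35.3% → the Premium plan
(Neither sweeps every signup group, but the Premium plan has the higher pooled rate.)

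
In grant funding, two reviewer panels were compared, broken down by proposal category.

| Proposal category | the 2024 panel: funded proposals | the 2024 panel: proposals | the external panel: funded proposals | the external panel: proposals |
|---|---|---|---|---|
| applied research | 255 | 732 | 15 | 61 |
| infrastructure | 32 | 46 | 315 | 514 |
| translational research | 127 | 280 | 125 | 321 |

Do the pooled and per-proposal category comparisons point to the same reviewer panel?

Applied research: the 2024 panel 255/732 = 34.8%, the external panel 15/61 = 24.6% → the 2024 panel
Infrastructure: the 2024 panel 32/46 = 69.6%, the external panel 315/514 = 61.3% → the 2024 panel
Translational research: the 2024 panel 127/280 = 45.4%, the external panel 125/321 = 38.9% → the 2024 panel
Overall: the 2024 panel 414/1058 = 39.1%, the external panel 455/896 = 50.8% → the external panel
The 2024 panel wins each proposal group but the external panel wins overall — the comparison reverses. The 2024 panel's proposals skew toward applied research, which has a lower base rate.

No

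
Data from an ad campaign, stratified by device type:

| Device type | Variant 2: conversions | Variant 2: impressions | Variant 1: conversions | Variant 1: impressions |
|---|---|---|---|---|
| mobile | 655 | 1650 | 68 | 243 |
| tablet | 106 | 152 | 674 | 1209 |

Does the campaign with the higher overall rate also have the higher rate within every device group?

Mobile: Variant 2 655/1650 = 39.7%, Variant 1 68/243 = 28.0% → Variant 2
Tablet: Variant 2 106/152 = 69.7%, Variant 1 674/1209 = 55.7% → Variant 2
Overall: Variant 2 761/1802 = 42.2%, Variant 1 742/1452 = 51.1% → Variant 1
Variant 2 wins each device group but Variant 1 wins overall — the comparison reverses. Variant 2's impressions skew toward mobile, which has a lower base rate.

No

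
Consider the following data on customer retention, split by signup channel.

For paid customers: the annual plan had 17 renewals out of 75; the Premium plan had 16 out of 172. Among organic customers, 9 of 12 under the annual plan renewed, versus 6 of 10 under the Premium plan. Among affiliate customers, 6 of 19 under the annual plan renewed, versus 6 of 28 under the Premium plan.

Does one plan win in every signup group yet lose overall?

Paid: the annual plan 17/75 = 22.7%, the Premium plan 16/172 = 9.3% → the annual plan
Organic: the annual plan 9/12 = 75.0%, the Premium plan 6/10 = 60.0% → the annual plan
Affiliate: the annual plan 6/19 = 31.6%, the Premium plan 6/28 = 21.4% → the annual plan
Overall: the annual plan 32/106 = 30.2%, the Premium plan 28/210 = 13.3% → the annual plan
The annual plan wins overall and in every signup group — no reversal.

No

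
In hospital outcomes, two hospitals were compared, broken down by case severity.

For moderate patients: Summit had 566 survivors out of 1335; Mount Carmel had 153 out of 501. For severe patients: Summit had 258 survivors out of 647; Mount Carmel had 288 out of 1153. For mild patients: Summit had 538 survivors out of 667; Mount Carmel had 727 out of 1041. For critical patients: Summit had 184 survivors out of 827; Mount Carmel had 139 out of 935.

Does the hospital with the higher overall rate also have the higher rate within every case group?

Moderate: Summit 566/1335 = 42.4%, Mount Carmel 153/501 = 30.5% → Summit
Severe: Summit 258/647 = 39.9%, Mount Carmel 288/1153 = 25.0% → Summit
Mild: Summit 538/667 = 80.7%, Mount Carmel 727/1041 = 69.8% → Summit
Critical: Summit 184/827 = 22.2%, Mount Carmel 139/935 = 14.9% → Summit
Overall: Summit 1546/3476 = 44.5%, Mount Carmel 1307/3630 = 36.0% → Summit
Summit wins overall and in every case group — no reversal.

Yes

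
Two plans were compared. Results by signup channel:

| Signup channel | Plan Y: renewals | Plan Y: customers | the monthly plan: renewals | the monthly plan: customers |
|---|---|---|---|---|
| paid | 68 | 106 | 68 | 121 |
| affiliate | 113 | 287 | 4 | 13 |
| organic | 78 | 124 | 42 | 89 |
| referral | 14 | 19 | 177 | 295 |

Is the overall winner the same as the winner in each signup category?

Paid: Plan Y 68/106 = 64.2%, the monthly plan 68/121 = 56.2% → Plan Y
Affiliate: Plan Y 113/287 = 39.4%, the monthly plan 4/13 = 30.8% → Plan Y
Organic: Plan Y 78/124 = 62.9%, the monthly plan 42/89 = 47.2% → Plan Y
Referral: Plan Y 14/19 = 73.7%, the monthly plan 177/295 = 60.0% → Plan Y
Overall: Plan Y 273/536 = 50.9%, the monthly plan 291/518 = 56.2% → the monthly plan
Plan Y wins each signup group but the monthly plan wins overall — the comparison reverses. Plan Y's customers skew toward affiliate, which has a lower base rate.

No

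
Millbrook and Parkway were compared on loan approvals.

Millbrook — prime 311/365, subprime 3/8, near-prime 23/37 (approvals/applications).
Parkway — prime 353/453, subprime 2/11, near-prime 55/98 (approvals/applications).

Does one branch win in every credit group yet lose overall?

Prime: Millbrook 311/365 = 85.2%, Parkway 353/453 = 77.9% → Millbrook
Subprime: Millbrook 3/8 = 37.5%, Parkway 2/11 = 18.2% → Millbrook
Near-prime: Millbrook 23/37 = 62.2%, Parkway 55/98 = 56.1% → Millbrook
Overall: Millbrook 337/410 = 82.2%, Parkway 410/562 = 73.0% → Millbrook
Millbrook wins overall and in every credit group — no reversal.

No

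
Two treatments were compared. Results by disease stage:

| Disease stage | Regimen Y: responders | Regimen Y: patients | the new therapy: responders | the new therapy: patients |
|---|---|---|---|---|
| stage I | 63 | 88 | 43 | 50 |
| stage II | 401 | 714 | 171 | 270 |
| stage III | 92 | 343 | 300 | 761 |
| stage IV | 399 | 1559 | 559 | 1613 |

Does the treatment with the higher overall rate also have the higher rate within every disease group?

Yes

Stage I: Regimen Y 63/88 = 71.6%, the new therapy 43/50 = 86.0% → the new therapy
Stage II: Regimen Y 401/714 = 56.2%, the new therapy 171/270 = 63.3% → the new therapy
Stage III: Regimen Y 92/343 = 26.8%, the new therapy 300/761 = 39.4% → the new therapy
Stage IV: Regimen Y 399/1559 = 25.6%, the new therapy 559/1613 = 34.7% → the new therapy
Overall: Regimen Y 955/2704 = 35.3%, the new therapy 1073/2694 = 39.8% → the new therapy
The new therapy wins overall and in every disease group — no reversal.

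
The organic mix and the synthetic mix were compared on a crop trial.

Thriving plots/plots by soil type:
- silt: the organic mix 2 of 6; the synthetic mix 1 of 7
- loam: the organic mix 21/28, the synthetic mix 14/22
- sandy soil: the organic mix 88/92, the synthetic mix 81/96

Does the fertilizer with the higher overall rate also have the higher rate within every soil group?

Silt: the organic mix 2/6 = 33.3%, the synthetic mix 1/7 = 14.3% → the organic mix
Loam: the organic mix 21/28 = 75.0%, the synthetic mix 14/22 = 63.6% → the organic mix
Sandy soil: the organic mix 88/92 = 95.7%, the synthetic mix 81/96 = 84.4% → the organic mix
Overall: the organic mix 111/126 = 88.1%, the synthetic mix 96/125 = 76.8% → the organic mix
The organic mix wins overall and in every soil group — no reversal.

Yes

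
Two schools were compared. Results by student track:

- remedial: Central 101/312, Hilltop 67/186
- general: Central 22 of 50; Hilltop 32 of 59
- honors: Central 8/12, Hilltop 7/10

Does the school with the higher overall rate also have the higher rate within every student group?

Remedial: Central 101/312 = 32.4%, Hilltop 67/186 = 36.0% → Hilltop
General: Central 22/50 = 44.0%, Hilltop 32/59 = 54.2% → Hilltop
Honors: Central 8/12 = 66.7%, Hilltop 7/10 = 70.0% → Hilltop
Overall: Central 131/374 = 35.0%, Hilltop 106/255 = 41.6% → Hilltop
Hilltop wins overall and in every student group — no reversal.

Yes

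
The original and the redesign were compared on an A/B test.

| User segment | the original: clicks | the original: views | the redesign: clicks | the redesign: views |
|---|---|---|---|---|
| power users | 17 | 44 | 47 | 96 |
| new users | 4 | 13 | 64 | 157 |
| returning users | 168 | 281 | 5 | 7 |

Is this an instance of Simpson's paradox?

Power users: the original 17/44 = 38.6%, the redesign 47/96 = 49.0% → the redesign
New users: the original 4/13 = 30.8%, the redesign 64/157 = 40.8% → the redesign
Returning users: the original 168/281 = 59.8%, the redesign 5/7 = 71.4% → the redesign
Overall: the original 189/338 = 55.9%, the redesign 116/260 = 44.6% → the original
The redesign wins each user group but the original wins overall — the comparison reverses. The redesign's views skew toward new users, which has a lower base rate.

Yes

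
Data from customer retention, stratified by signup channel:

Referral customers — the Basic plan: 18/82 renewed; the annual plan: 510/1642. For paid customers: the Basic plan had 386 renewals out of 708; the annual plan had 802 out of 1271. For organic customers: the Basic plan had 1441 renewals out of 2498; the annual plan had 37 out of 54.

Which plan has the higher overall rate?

Referral: the Basic plan 18/82 = 22.0%, the annual plan 510/1642 = 31.1% → the annual plan
Paid: the Basic plan 386/708 = 54.5%, the annual plan 802/1271 = 63.1% → the annual plan
Organic: the Basic plan 1441/2498 = 57.7%, the annual plan 37/54 = 68.5% → the annual plan
Overall: the Basic plan 1845/3288 = 56.1%, the annual plan 1349/2967 = 45.5% → the Basic plan
(The annual plan wins every signup group but the Basic plan wins overall — the annual plan's customers skew toward the low-rate referral group.)

the Basic plan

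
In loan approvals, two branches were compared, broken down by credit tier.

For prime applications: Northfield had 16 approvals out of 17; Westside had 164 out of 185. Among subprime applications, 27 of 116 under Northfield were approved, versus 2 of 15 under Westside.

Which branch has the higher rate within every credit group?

Northfield

Prime: Northfield 16/17 = 94.1%, Westside 164/185 = 88.6% → Northfield
Subprime: Northfield 27/116 = 23.3%, Westside 2/15 = 13.3% → Northfield
Northfield has the higher rate in both groups.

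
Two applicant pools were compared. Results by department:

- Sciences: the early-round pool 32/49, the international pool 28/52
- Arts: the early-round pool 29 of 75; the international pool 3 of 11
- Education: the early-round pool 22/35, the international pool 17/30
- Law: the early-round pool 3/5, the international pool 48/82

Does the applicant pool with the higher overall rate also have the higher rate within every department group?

Sciences: the early-round pool 32/49 = 65.3%, the international pool 28/52 = 53.8% → the early-round pool
Arts: the early-round pool 29/75 = 38.7%, the international pool 3/11 = 27.3% → the early-round pool
Education: the early-round pool 22/35 = 62.9%, the international pool 17/30 = 56.7% → the early-round pool
Law: the early-round pool 3/5 = 60.0%, the international pool 48/82 = 58.5% → the early-round pool
Overall: the early-round pool 86/164 = 52.4%, the international pool 96/175 = 54.9% → the international pool
The early-round pool wins each department group but the international pool wins overall — the comparison reverses. The early-round pool's applicants skew toward Arts, which has a lower base rate.

No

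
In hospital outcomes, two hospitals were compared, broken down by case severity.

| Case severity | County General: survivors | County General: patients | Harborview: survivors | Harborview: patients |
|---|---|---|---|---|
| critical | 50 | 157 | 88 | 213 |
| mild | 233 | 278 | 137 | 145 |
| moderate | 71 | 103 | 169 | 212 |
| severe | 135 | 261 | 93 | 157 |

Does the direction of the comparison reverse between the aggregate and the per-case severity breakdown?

No

Critical: County General 50/157 = 31.8%, Harborview 88/213 = 41.3% → Harborview
Mild: County General 233/278 = 83.8%, Harborview 137/145 = 94.5% → Harborview
Moderate: County General 71/103 = 68.9%, Harborview 169/212 = 79.7% → Harborview
Severe: County General 135/261 = 51.7%, Harborview 93/157 = 59.2% → Harborview
Overall: County General 489/799 = 61.2%, Harborview 487/727 = 67.0% → Harborview
Harborview wins overall and in every case group — no reversal.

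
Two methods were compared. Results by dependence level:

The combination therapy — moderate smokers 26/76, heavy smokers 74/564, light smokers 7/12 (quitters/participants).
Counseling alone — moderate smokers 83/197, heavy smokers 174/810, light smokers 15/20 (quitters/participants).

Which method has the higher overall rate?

counseling alone

Moderate smokers: the combination therapy 26/76 = 34.2%, counseling alone 83/197 = 42.1% → counseling alone
Heavy smokers: the combination therapy 74/564 = 13.1%, counseling alone 174/810 = 21.5% → counseling alone
Light smokers: the combination therapy 7/12 = 58.3%, counseling alone 15/20 = 75.0% → counseling alone
Overall: the combination therapy 107/652 = 16.4%, counseling alone 272/1027 = 26.5% → counseling alone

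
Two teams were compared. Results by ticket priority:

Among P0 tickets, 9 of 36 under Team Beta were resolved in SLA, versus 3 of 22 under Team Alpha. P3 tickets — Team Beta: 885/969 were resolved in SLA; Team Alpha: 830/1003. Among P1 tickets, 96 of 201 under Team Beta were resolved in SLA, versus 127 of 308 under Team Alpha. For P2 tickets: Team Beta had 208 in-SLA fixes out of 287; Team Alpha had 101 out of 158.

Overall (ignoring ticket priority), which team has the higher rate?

Team Beta

P0: Team Beta 9/36 = 25.0%, Team Alpha 3/22 = 13.6% → Team Beta
P3: Team Beta 885/969 = 91.3%, Team Alpha 830/1003 = 82.8% → Team Beta
P1: Team Beta 96/201 = 47.8%, Team Alpha 127/308 = 41.2% → Team Beta
P2: Team Beta 208/287 = 72.5%, Team Alpha 101/158 = 63.9% → Team Beta
Overall: Team Beta 1198/1493 = 80.2%, Team Alpha 1061/1491 = 71.2% → Team Beta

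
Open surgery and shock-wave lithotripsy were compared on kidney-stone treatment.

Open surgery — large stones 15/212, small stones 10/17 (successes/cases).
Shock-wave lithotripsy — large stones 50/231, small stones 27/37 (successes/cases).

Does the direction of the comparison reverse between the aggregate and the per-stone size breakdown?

No

Large stones: open surgery 15/212 = 7.1%, shock-wave lithotripsy 50/231 = 21.6% → shock-wave lithotripsy
Small stones: open surgery 10/17 = 58.8%, shock-wave lithotripsy 27/37 = 73.0% → shock-wave lithotripsy
Overall: open surgery 25/229 = 10.9%, shock-wave lithotripsy 77/268 = 28.7% → shock-wave lithotripsy
Shock-wave lithotripsy wins overall and in every stone group — no reversal.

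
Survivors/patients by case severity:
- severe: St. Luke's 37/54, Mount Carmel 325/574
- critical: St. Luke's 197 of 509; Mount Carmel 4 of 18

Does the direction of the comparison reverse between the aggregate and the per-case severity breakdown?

Yes

Severe: St. Luke's 37/54 = 68.5%, Mount Carmel 325/574 = 56.6% → St. Luke's
Critical: St. Luke's 197/509 = 38.7%, Mount Carmel 4/18 = 22.2% → St. Luke's
Overall: St. Luke's 234/563 = 41.6%, Mount Carmel 329/592 = 55.6% → Mount Carmel
St. Luke's wins each case group but Mount Carmel wins overall — the comparison reverses. St. Luke's's patients skew toward critical, which has a lower base rate.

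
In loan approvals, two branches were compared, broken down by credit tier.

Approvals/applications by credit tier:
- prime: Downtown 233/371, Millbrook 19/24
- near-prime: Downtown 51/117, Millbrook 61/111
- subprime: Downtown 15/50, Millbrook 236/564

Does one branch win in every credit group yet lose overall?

Yes

Prime: Downtown 233/371 = 62.8%, Millbrook 19/24 = 79.2% → Millbrook
Near-prime: Downtown 51/117 = 43.6%, Millbrook 61/111 = 55.0% → Millbrook
Subprime: Downtown 15/50 = 30.0%, Millbrook 236/564 = 41.8% → Millbrook
Overall: Downtown 299/538 = 55.6%, Millbrook 316/699 = 45.2% → Downtown
Millbrook wins each credit group but Downtown wins overall — the comparison reverses. Millbrook's applications skew toward subprime, which has a lower base rate.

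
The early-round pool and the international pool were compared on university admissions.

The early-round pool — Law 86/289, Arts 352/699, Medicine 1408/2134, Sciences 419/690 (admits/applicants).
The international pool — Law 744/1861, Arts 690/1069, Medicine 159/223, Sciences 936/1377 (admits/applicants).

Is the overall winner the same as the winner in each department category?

Law: the early-round pool 86/289 = 29.8%, the international pool 744/1861 = 40.0% → the international pool
Arts: the early-round pool 352/699 = 50.4%, the international pool 690/1069 = 64.5% → the international pool
Medicine: the early-round pool 1408/2134 = 66.0%, the international pool 159/223 = 71.3% → the international pool
Sciences: the early-round pool 419/690 = 60.7%, the international pool 936/1377 = 68.0% → the international pool
Overall: the early-round pool 2265/3812 = 59.4%, the international pool 2529/4530 = 55.8% → the early-round pool
The international pool wins each department group but the early-round pool wins overall — the comparison reverses. The international pool's applicants skew toward Law, which has a lower base rate.

No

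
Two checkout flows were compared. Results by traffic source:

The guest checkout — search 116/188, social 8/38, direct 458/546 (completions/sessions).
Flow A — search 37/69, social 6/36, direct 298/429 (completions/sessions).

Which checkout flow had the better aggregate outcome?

Search: the guest checkout 116/188 = 61.7%, Flow A 37/69 = 53.6% → the guest checkout
Social: the guest checkout 8/38 = 21.1%, Flow A 6/36 = 16.7% → the guest checkout
Direct: the guest checkout 458/546 = 83.9%, Flow A 298/429 = 69.5% → the guest checkout
Overall: the guest checkout 582/772 = 75.4%, Flow A 341/534 = 63.9% → the guest checkout

the guest checkout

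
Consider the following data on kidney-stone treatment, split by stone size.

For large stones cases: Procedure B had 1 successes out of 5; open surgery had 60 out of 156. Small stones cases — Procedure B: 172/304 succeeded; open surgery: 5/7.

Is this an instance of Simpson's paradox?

Large stones: Procedure B 1/5 = 20.0%, open surgery 60/156 = 38.5% → open surgery
Small stones: Procedure B 172/304 = 56.6%, open surgery 5/7 = 71.4% → open surgery
Overall: Procedure B 173/309 = 56.0%, open surgery 65/163 = 39.9% → Procedure B
Open surgery wins each stone group but Procedure B wins overall — the comparison reverses. Open surgery's cases skew toward large stones, which has a lower base rate.

Yes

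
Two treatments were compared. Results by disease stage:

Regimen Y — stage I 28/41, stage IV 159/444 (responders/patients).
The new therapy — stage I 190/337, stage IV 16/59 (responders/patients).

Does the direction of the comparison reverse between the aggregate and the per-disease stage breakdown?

Yes

Stage I: Regimen Y 28/41 = 68.3%, the new therapy 190/337 = 56.4% → Regimen Y
Stage IV: Regimen Y 159/444 = 35.8%, the new therapy 16/59 = 27.1% → Regimen Y
Overall: Regimen Y 187/485 = 38.6%, the new therapy 206/396 = 52.0% → the new therapy
Regimen Y wins each disease group but the new therapy wins overall — the comparison reverses. Regimen Y's patients skew toward stage IV, which has a lower base rate.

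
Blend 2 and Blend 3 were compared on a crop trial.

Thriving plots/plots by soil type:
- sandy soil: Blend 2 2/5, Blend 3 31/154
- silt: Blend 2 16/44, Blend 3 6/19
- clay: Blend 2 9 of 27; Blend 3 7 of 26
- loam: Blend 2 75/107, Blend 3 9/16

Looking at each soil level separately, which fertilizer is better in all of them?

Sandy soil: Blend 2 2/5 = 40.0%, Blend 3 31/154 = 20.1% → Blend 2
Silt: Blend 2 16/44 = 36.4%, Blend 3 6/19 = 31.6% → Blend 2
Clay: Blend 2 9/27 = 33.3%, Blend 3 7/26 = 26.9% → Blend 2
Loam: Blend 2 75/107 = 70.1%, Blend 3 9/16 = 56.2% → Blend 2
Blend 2 has the higher rate in all 4 groups.

Blend 2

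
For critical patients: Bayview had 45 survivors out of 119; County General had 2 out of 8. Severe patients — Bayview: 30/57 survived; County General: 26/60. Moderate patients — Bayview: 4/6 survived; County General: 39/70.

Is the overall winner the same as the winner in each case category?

Critical: Bayview 45/119 = 37.8%, County General 2/8 = 25.0% → Bayview
Severe: Bayview 30/57 = 52.6%, County General 26/60 = 43.3% → Bayview
Moderate: Bayview 4/6 = 66.7%, County General 39/70 = 55.7% → Bayview
Overall: Bayview 79/182 = 43.4%, County General 67/138 = 48.6% → County General
Bayview wins each case group but County General wins overall — the comparison reverses. Bayview's patients skew toward critical, which has a lower base rate.

No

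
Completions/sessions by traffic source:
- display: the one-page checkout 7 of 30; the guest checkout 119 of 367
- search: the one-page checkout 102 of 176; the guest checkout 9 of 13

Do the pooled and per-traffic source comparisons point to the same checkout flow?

Display: the one-page checkout 7/30 = 23.3%, the guest checkout 119/367 = 32.4% → the guest checkout
Search: the one-page checkout 102/176 = 58.0%, the guest checkout 9/13 = 69.2% → the guest checkout
Overall: the one-page checkout 109/206 = 52.9%, the guest checkout 128/380 = 33.7% → the one-page checkout
The guest checkout wins each traffic group but the one-page checkout wins overall — the comparison reverses. The guest checkout's sessions skew toward display, which has a lower base rate.

No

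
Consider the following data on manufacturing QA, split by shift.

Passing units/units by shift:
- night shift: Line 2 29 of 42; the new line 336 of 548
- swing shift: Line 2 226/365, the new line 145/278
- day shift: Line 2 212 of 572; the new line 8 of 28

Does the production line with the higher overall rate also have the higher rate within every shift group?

No

Night shift: Line 2 29/42 = 69.0%, the new line 336/548 = 61.3% → Line 2
Swing shift: Line 2 226/365 = 61.9%, the new line 145/278 = 52.2% → Line 2
Day shift: Line 2 212/572 = 37.1%, the new line 8/28 = 28.6% → Line 2
Overall: Line 2 467/979 = 47.7%, the new line 489/854 = 57.3% → the new line
Line 2 wins each shift group but the new line wins overall — the comparison reverses. Line 2's units skew toward day shift, which has a lower base rate.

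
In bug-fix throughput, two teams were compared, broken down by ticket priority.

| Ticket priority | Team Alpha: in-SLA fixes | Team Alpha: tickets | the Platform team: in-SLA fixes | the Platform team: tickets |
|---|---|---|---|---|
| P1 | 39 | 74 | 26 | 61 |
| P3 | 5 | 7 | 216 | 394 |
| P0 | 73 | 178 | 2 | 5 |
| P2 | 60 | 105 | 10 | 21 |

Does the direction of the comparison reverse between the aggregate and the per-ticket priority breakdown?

Yes

P1: Team Alpha 39/74 = 52.7%, the Platform team 26/61 = 42.6% → Team Alpha
P3: Team Alpha 5/7 = 71.4%, the Platform team 216/394 = 54.8% → Team Alpha
P0: Team Alpha 73/178 = 41.0%, the Platform team 2/5 = 40.0% → Team Alpha
P2: Team Alpha 60/105 = 57.1%, the Platform team 10/21 = 47.6% → Team Alpha
Overall: Team Alpha 177/364 = 48.6%, the Platform team 254/481 = 52.8% → the Platform team
Team Alpha wins each ticket group but the Platform team wins overall — the comparison reverses. Team Alpha's tickets skew toward P0, which has a lower base rate.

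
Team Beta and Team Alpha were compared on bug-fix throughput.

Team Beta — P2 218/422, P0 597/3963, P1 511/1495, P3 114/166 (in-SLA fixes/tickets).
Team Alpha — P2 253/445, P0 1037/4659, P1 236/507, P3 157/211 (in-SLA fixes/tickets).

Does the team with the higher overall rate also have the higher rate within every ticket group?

Yes

P2: Team Beta 218/422 = 51.7%, Team Alpha 253/445 = 56.9% → Team Alpha
P0: Team Beta 597/3963 = 15.1%, Team Alpha 1037/4659 = 22.3% → Team Alpha
P1: Team Beta 511/1495 = 34.2%, Team Alpha 236/507 = 46.5% → Team Alpha
P3: Team Beta 114/166 = 68.7%, Team Alpha 157/211 = 74.4% → Team Alpha
Overall: Team Beta 1440/6046 = 23.8%, Team Alpha 1683/5822 = 28.9% → Team Alpha
Team Alpha wins overall and in every ticket group — no reversal.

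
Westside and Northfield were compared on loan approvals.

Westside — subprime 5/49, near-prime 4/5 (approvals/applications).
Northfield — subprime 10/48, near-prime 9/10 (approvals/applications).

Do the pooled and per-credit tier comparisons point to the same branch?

Yes

Subprime: Westside 5/49 = 10.2%, Northfield 10/48 = 20.8% → Northfield
Near-prime: Westside 4/5 = 80.0%, Northfield 9/10 = 90.0% → Northfield
Overall: Westside 9/54 = 16.7%, Northfield 19/58 = 32.8% → Northfield
Northfield wins overall and in every credit group — no reversal.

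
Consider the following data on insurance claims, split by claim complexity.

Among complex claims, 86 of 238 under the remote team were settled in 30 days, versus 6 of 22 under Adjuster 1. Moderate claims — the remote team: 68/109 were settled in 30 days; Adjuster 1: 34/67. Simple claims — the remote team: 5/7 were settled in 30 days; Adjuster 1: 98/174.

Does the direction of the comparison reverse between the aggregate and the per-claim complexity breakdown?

Complex: the remote team 86/238 = 36.1%, Adjuster 1 6/22 = 27.3% → the remote team
Moderate: the remote team 68/109 = 62.4%, Adjuster 1 34/67 = 50.7% → the remote team
Simple: the remote team 5/7 = 71.4%, Adjuster 1 98/174 = 56.3% → the remote team
Overall: the remote team 159/354 = 44.9%, Adjuster 1 138/263 = 52.5% → Adjuster 1
The remote team wins each claim group but Adjuster 1 wins overall — the comparison reverses. The remote team's claims skew toward complex, which has a lower base rate.

Yes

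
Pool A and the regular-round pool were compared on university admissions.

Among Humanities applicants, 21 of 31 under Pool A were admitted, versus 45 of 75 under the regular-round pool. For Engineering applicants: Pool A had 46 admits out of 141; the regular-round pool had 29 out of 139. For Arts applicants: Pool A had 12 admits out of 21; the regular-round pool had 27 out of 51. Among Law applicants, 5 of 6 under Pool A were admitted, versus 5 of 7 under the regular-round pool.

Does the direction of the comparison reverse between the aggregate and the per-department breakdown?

Humanities: Pool A 21/31 = 67.7%, the regular-round pool 45/75 = 60.0% → Pool A
Engineering: Pool A 46/141 = 32.6%, the regular-round pool 29/139 = 20.9% → Pool A
Arts: Pool A 12/21 = 57.1%, the regular-round pool 27/51 = 52.9% → Pool A
Law: Pool A 5/6 = 83.3%, the regular-round pool 5/7 = 71.4% → Pool A
Overall: Pool A 84/199 = 42.2%, the regular-round pool 106/272 = 39.0% → Pool A
Pool A wins overall and in every department group — no reversal.

No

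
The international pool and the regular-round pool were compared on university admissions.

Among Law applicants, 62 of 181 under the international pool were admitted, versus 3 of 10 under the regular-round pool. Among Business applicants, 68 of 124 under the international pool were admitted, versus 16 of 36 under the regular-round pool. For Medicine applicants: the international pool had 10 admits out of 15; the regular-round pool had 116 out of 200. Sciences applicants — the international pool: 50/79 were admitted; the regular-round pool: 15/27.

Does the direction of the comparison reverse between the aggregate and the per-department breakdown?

Yes

Law: the international pool 62/181 = 34.3%, the regular-round pool 3/10 = 30.0% → the international pool
Business: the international pool 68/124 = 54.8%, the regular-round pool 16/36 = 44.4% → the international pool
Medicine: the international pool 10/15 = 66.7%, the regular-round pool 116/200 = 58.0% → the international pool
Sciences: the international pool 50/79 = 63.3%, the regular-round pool 15/27 = 55.6% → the international pool
Overall: the international pool 190/399 = 47.6%, the regular-round pool 150/273 = 54.9% → the regular-round pool
The international pool wins each department group but the regular-round pool wins overall — the comparison reverses. The international pool's applicants skew toward Law, which has a lower base rate.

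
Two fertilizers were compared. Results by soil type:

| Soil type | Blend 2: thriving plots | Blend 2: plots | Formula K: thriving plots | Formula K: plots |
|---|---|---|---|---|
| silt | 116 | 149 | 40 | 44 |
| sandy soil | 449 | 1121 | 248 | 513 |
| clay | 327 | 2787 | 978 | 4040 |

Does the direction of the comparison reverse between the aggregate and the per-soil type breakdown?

No

Silt: Blend 2 116/149 = 77.9%, Formula K 40/44 = 90.9% → Formula K
Sandy soil: Blend 2 449/1121 = 40.1%, Formula K 248/513 = 48.3% → Formula K
Clay: Blend 2 327/2787 = 11.7%, Formula K 978/4040 = 24.2% → Formula K
Overall: Blend 2 892/4057 = 22.0%, Formula K 1266/4597 = 27.5% → Formula K
Formula K wins overall and in every soil group — no reversal.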